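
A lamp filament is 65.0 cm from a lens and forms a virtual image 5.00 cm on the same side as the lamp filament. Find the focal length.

f = -5.42 cm (diverging)

Virtual image ⇒ d_i = −5.00 cm.
1/f = 1/d_o + 1/d_i = 1/(65.0) + 1/(-5.00) = -0.1846, so f = -5.42 cm.
Since f is negative, the lens is diverging.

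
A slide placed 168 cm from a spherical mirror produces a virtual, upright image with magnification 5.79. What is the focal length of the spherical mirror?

m = −d_i/d_o ⇒ d_i = −m·d_o = −(+5.79)·(168) = -972.7 cm.
1/f = 1/d_o + 1/d_i = 1/(168) + 1/(-972.7) = 0.004924, so f = 203 cm.
Since f is positive, the spherical mirror is concave.

f = 203 cm (concave)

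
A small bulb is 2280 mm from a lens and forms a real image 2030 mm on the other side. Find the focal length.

Real image ⇒ d_i = +2030 mm.
1/f = 1/d_o + 1/d_i = 1/(2280) + 1/(2030) = 0.0009312, so f = 1070 mm.
Since f is positive, the lens is converging.

f = 1070 mm (converging)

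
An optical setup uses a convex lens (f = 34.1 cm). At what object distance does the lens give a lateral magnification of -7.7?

38.5 cm

m = −d_i/d_o ⇒ d_i = −m·d_o.
1/f = 1/d_o + 1/d_i = 1/d_o − 1/(m·d_o) = (1 − 1/m)/d_o, so d_o = f(1 − 1/m) = (34.10)(1 − 1/(-7.7)) = 38.5 cm.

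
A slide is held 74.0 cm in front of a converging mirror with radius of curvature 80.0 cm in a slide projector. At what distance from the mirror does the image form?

f = R/2 = 80.0/2 = 40.00 cm.
Mirror equation: 1/v = 1/f − 1/u = 1/(40.00) − 1/(74.0) = 0.02500 − 0.01351 = 0.01149, so v = 87.1 cm.
The image is real, inverted and enlarged, in front of the mirror.

87.1 cm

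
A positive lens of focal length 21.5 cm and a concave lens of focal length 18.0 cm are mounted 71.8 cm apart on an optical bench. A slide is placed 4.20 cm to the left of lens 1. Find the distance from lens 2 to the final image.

14.6 cm

Lens 1: 1/d_i1 = 1/f₁ − 1/d_o1 = 1/(21.5) − 1/(4.20) = -0.1916, so d_i1 = -5.220 cm.
The intermediate image is 5.220 cm to the left of lens 1 (virtual), which is 71.8 − (-5.220) = 77.02 cm to the left of lens 2, so d_o2 = +77.02 cm.
Lens 2 is diverging, so f₂ = −18.0 cm.
Lens 2: 1/d_i2 = 1/f₂ − 1/d_o2 = 1/(-18.0) − 1/(77.02) = -0.06854, so d_i2 = -14.6 cm.
The final image is virtual, 14.6 cm to the left of lens 2 (overall magnification ≈ 0.24).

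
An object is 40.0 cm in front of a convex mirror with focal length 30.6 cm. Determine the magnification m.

m = +0.433

For a convex mirror, f = -30.6 cm.
1/d_i = 1/f − 1/d_o = 1/(-30.60) − 1/(40.0) = -0.05768, so d_i = -17.34 cm.
m = −d_i/d_o = −(-17.34)/(40.0) = +0.433.
The image is virtual, upright and reduced, behind the mirror.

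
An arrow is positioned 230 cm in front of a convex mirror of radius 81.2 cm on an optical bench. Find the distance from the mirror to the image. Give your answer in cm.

34.5 cm

f = R/2 = 81.2/2 = 40.60 cm; for a convex mirror, f = -40.60 cm.
Mirror equation: 1/q = 1/f − 1/p = 1/(-40.60) − 1/(230) = -0.02463 − 0.004348 = -0.02898, so q = -34.5 cm.
The image is virtual, upright and reduced, behind the mirror.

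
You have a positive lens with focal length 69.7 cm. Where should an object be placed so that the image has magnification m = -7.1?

m = −d_i/d_o ⇒ d_i = −m·d_o.
1/f = 1/d_o + 1/d_i = 1/d_o − 1/(m·d_o) = (1 − 1/m)/d_o, so d_o = f(1 − 1/m) = (69.70)(1 − 1/(-7.1)) = 79.5 cm.

79.5 cm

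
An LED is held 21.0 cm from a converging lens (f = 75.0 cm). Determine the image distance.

29.2 cm

Thin-lens equation: 1/q = 1/f − 1/p = 1/(75.00) − 1/(21.0) = 0.01333 − 0.04762 = -0.03429, so q = -29.2 cm.
The image is virtual, upright and enlarged, on the same side as the object.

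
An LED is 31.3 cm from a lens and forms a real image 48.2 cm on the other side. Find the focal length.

Real image ⇒ d_i = +48.2 cm.
1/f = 1/d_o + 1/d_i = 1/(31.3) + 1/(48.2) = 0.05270, so f = 19.0 cm.
Since f is positive, the lens is converging.

f = 19.0 cm (converging)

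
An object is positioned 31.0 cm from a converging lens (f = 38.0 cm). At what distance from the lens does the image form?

168 cm

Thin-lens equation: 1/s_i = 1/f − 1/s_o = 1/(38.00) − 1/(31.0) = 0.02632 − 0.03226 = -0.005942, so s_i = -168 cm.
The image is virtual, upright and enlarged, on the same side as the object.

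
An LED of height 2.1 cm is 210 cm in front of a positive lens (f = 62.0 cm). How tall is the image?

0.880 cm

1/d_i = 1/f − 1/d_o = 1/(62.00) − 1/(210) = 0.01137, so d_i = 87.97 cm.
m = −d_i/d_o = -0.4189.
|h_i| = |m|·h_o = 0.4189 × 2.1 = 0.880 cm. The image is real, inverted and reduced, on the far side of the lens.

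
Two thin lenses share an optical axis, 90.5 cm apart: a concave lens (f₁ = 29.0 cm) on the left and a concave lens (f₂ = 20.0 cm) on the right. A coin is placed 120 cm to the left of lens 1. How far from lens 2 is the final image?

Lens 1 is diverging, so f₁ = −29.0 cm.
Lens 1: 1/d_i1 = 1/f₁ − 1/d_o1 = 1/(-29.0) − 1/(120) = -0.04282, so d_i1 = -23.36 cm.
The intermediate image is 23.36 cm to the left of lens 1 (virtual), which is 90.5 − (-23.36) = 113.9 cm to the left of lens 2, so d_o2 = +113.9 cm.
Lens 2 is diverging, so f₂ = −20.0 cm.
Lens 2: 1/d_i2 = 1/f₂ − 1/d_o2 = 1/(-20.0) − 1/(113.9) = -0.05878, so d_i2 = -17.0 cm.
The final image is virtual, 17.0 cm to the left of lens 2 (overall magnification ≈ 0.029).

17.0 cm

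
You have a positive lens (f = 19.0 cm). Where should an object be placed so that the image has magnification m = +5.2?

m = −d_i/d_o ⇒ d_i = −m·d_o.
1/f = 1/d_o + 1/d_i = 1/d_o − 1/(m·d_o) = (1 − 1/m)/d_o, so d_o = f(1 − 1/m) = (19.00)(1 − 1/(+5.2)) = 15.3 cm.

15.3 cm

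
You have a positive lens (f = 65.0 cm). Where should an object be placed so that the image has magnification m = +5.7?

53.6 cm

m = −d_i/d_o ⇒ d_i = −m·d_o.
1/f = 1/d_o + 1/d_i = 1/d_o − 1/(m·d_o) = (1 − 1/m)/d_o, so d_o = f(1 − 1/m) = (65.00)(1 − 1/(+5.7)) = 53.6 cm.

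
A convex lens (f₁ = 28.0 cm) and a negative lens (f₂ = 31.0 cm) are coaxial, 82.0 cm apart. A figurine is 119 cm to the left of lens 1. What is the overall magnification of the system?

Lens 1: 1/d_i1 = 1/(28.0) − 1/(119) = 0.02731, so d_i1 = 36.62 cm; m₁ = −d_i1/d_o1 = -0.3077.
d_o2 = 82.0 − (36.62) = 45.38 cm.
f₂ = −31.0 cm (diverging).
Lens 2: 1/d_i2 = 1/(-31.0) − 1/(45.38) = -0.05429, so d_i2 = -18.42 cm; m₂ = −d_i2/d_o2 = +0.4059.
m = m₁·m₂ = (-0.3077)(+0.4059) = -0.125.

m = -0.125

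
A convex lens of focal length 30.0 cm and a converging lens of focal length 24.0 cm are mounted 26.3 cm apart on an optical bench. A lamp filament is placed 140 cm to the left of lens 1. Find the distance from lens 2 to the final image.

Lens 1: 1/d_i1 = 1/f₁ − 1/d_o1 = 1/(30.0) − 1/(140) = 0.02619, so d_i1 = 38.18 cm.
The intermediate image is 38.18 cm to the right of lens 1, which lies 11.88 cm to the right of lens 2 — a virtual object — so d_o2 = −11.88 cm.
Lens 2: 1/d_i2 = 1/f₂ − 1/d_o2 = 1/(24.0) − 1/(-11.88) = 0.1258, so d_i2 = 7.95 cm.
The final image is real, 7.95 cm to the right of lens 2 (overall magnification ≈ -0.18).

7.95 cm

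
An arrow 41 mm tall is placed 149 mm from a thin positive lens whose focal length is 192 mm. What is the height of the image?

1/d_i = 1/f − 1/d_o = 1/(192.0) − 1/(149) = -0.001503, so d_i = -665.3 mm.
m = −d_i/d_o = +4.465.
|h_i| = |m|·h_o = 4.465 × 41 = 183 mm. The image is virtual, upright and enlarged, on the same side as the object.

183 mm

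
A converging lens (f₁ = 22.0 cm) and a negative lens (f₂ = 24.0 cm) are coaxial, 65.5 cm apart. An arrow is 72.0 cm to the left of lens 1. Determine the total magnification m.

m = -0.183

Lens 1: 1/d_i1 = 1/(22.0) − 1/(72.0) = 0.03157, so d_i1 = 31.68 cm; m₁ = −d_i1/d_o1 = -0.4400.
d_o2 = 65.5 − (31.68) = 33.82 cm.
f₂ = −24.0 cm (diverging).
Lens 2: 1/d_i2 = 1/(-24.0) − 1/(33.82) = -0.07123, so d_i2 = -14.04 cm; m₂ = −d_i2/d_o2 = +0.4151.
m = m₁·m₂ = (-0.4400)(+0.4151) = -0.183.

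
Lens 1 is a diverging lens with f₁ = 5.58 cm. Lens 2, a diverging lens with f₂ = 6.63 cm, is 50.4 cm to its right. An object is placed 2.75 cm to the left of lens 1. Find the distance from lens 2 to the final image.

Lens 1 is diverging, so f₁ = −5.58 cm.
Lens 1: 1/d_i1 = 1/f₁ − 1/d_o1 = 1/(-5.58) − 1/(2.75) = -0.5428, so d_i1 = -1.842 cm.
The intermediate image is 1.842 cm to the left of lens 1 (virtual), which is 50.4 − (-1.842) = 52.24 cm to the left of lens 2, so d_o2 = +52.24 cm.
Lens 2 is diverging, so f₂ = −6.63 cm.
Lens 2: 1/d_i2 = 1/f₂ − 1/d_o2 = 1/(-6.63) − 1/(52.24) = -0.1700, so d_i2 = -5.88 cm.
The final image is virtual, 5.88 cm to the left of lens 2 (overall magnification ≈ 0.075).

5.88 cm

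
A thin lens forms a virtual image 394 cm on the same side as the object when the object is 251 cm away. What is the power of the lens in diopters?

P = +0.145 D

Virtual image ⇒ d_i = −394 cm.
1/f = 1/d_o + 1/d_i = 1/(251) + 1/(-394) = 0.001446 cm⁻¹.
f = 691.6 cm = 6.916 m, so P = 1/f = +0.145 D.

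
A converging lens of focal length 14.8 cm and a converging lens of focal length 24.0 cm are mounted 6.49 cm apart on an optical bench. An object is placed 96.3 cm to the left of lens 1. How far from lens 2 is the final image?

Lens 1: 1/d_i1 = 1/f₁ − 1/d_o1 = 1/(14.8) − 1/(96.3) = 0.05718, so d_i1 = 17.49 cm.
The intermediate image is 17.49 cm to the right of lens 1, which lies 11.00 cm to the right of lens 2 — a virtual object — so d_o2 = −11.00 cm.
Lens 2: 1/d_i2 = 1/f₂ − 1/d_o2 = 1/(24.0) − 1/(-11.00) = 0.1326, so d_i2 = 7.54 cm.
The final image is real, 7.54 cm to the right of lens 2 (overall magnification ≈ -0.12).

7.54 cm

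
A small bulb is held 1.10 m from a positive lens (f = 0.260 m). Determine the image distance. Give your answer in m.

0.340 m

Lens equation: 1/q = 1/f − 1/p = 1/(0.2600) − 1/(1.10) = 3.846 − 0.9091 = 2.937, so q = 0.340 m.
The image is real, inverted and reduced, on the far side of the lens.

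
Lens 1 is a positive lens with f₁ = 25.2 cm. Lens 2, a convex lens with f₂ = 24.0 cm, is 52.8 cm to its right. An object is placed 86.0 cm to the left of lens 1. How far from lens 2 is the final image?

Lens 1: 1/d_i1 = 1/f₁ − 1/d_o1 = 1/(25.2) − 1/(86.0) = 0.02805, so d_i1 = 35.64 cm.
The intermediate image is 35.64 cm to the right of lens 1, which is 52.8 − (35.64) = 17.16 cm to the left of lens 2, so d_o2 = +17.16 cm.
Lens 2: 1/d_i2 = 1/f₂ − 1/d_o2 = 1/(24.0) − 1/(17.16) = -0.01661, so d_i2 = -60.2 cm.
The final image is virtual, 60.2 cm to the left of lens 2 (overall magnification ≈ -1.5).

60.2 cm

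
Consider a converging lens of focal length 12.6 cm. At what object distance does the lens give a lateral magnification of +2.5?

m = −d_i/d_o ⇒ d_i = −m·d_o.
1/f = 1/d_o + 1/d_i = 1/d_o − 1/(m·d_o) = (1 − 1/m)/d_o, so d_o = f(1 − 1/m) = (12.60)(1 − 1/(+2.5)) = 7.56 cm.

7.56 cm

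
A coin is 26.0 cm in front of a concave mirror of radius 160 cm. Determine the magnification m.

m = +1.48

f = R/2 = 160/2 = 80.00 cm.
1/d_i = 1/f − 1/d_o = 1/(80.00) − 1/(26.0) = -0.02596, so d_i = -38.52 cm.
m = −d_i/d_o = −(-38.52)/(26.0) = +1.48.
The image is virtual, upright and enlarged, behind the mirror.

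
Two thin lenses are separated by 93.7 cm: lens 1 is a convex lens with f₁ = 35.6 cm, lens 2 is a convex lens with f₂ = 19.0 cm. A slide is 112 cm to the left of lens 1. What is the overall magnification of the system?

Lens 1: 1/d_i1 = 1/(35.6) − 1/(112) = 0.01916, so d_i1 = 52.19 cm; m₁ = −d_i1/d_o1 = -0.4660.
d_o2 = 93.7 − (52.19) = 41.51 cm.
Lens 2: 1/d_i2 = 1/(19.0) − 1/(41.51) = 0.02854, so d_i2 = 35.04 cm; m₂ = −d_i2/d_o2 = -0.8441.
m = m₁·m₂ = (-0.4660)(-0.8441) = +0.393.

m = +0.393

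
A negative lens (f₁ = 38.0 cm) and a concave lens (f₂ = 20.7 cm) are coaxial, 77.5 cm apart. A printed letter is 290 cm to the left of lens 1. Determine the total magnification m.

m = +0.0182

f₁ = −38.0 cm (diverging).
Lens 1: 1/d_i1 = 1/(-38.0) − 1/(290) = -0.02976, so d_i1 = -33.60 cm; m₁ = −d_i1/d_o1 = +0.1159.
d_o2 = 77.5 − (-33.60) = 111.1 cm.
f₂ = −20.7 cm (diverging).
Lens 2: 1/d_i2 = 1/(-20.7) − 1/(111.1) = -0.05731, so d_i2 = -17.45 cm; m₂ = −d_i2/d_o2 = +0.1571.
m = m₁·m₂ = (+0.1159)(+0.1571) = +0.0182.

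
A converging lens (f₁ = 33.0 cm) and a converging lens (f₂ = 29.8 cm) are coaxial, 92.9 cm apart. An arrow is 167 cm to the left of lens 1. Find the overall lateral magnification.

m = +0.334

Lens 1: 1/d_i1 = 1/(33.0) − 1/(167) = 0.02432, so d_i1 = 41.13 cm; m₁ = −d_i1/d_o1 = -0.2463.
d_o2 = 92.9 − (41.13) = 51.77 cm.
Lens 2: 1/d_i2 = 1/(29.8) − 1/(51.77) = 0.01424, so d_i2 = 70.22 cm; m₂ = −d_i2/d_o2 = -1.356.
m = m₁·m₂ = (-0.2463)(-1.356) = +0.334.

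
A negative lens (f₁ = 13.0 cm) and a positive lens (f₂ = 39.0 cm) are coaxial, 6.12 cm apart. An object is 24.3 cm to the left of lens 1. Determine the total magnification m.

m = +0.557

f₁ = −13.0 cm (diverging).
Lens 1: 1/d_i1 = 1/(-13.0) − 1/(24.3) = -0.1181, so d_i1 = -8.469 cm; m₁ = −d_i1/d_o1 = +0.3485.
d_o2 = 6.12 − (-8.469) = 14.59 cm.
Lens 2: 1/d_i2 = 1/(39.0) − 1/(14.59) = -0.04290, so d_i2 = -23.31 cm; m₂ = −d_i2/d_o2 = +1.598.
m = m₁·m₂ = (+0.3485)(+1.598) = +0.557.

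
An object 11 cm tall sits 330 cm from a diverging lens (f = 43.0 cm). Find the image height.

For a diverging lens, f = -43.0 cm.
1/d_i = 1/f − 1/d_o = 1/(-43.00) − 1/(330) = -0.02629, so d_i = -38.04 cm.
m = −d_i/d_o = +0.1153.
|h_i| = |m|·h_o = 0.1153 × 11 = 1.27 cm. The image is virtual, upright and reduced, on the same side as the object.

1.27 cm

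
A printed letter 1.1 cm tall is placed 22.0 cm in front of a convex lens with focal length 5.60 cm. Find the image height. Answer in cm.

0.376 cm

1/d_i = 1/f − 1/d_o = 1/(5.600) − 1/(22.0) = 0.1331, so d_i = 7.512 cm.
m = −d_i/d_o = -0.3415.
|h_i| = |m|·h_o = 0.3415 × 1.1 = 0.376 cm. The image is real, inverted and reduced, on the far side of the lens.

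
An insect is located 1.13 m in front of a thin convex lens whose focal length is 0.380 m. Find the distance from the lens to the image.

0.573 m

Lens equation: 1/s_i = 1/f − 1/s_o = 1/(0.3800) − 1/(1.13) = 2.632 − 0.8850 = 1.747, so s_i = 0.573 m.
The image is real, inverted and reduced, on the far side of the lens.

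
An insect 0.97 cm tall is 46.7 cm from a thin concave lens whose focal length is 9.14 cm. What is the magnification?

For a concave lens, f = -9.14 cm.
1/d_i = 1/f − 1/d_o = 1/(-9.140) − 1/(46.7) = -0.1308, so d_i = -7.644 cm.
m = −d_i/d_o = −(-7.644)/(46.7) = +0.164.
The image is virtual, upright and reduced, on the same side as the object.

m = +0.164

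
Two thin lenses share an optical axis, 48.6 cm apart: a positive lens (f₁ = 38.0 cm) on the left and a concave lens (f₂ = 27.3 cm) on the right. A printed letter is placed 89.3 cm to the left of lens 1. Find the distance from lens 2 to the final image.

Lens 1: 1/d_i1 = 1/f₁ − 1/d_o1 = 1/(38.0) − 1/(89.3) = 0.01512, so d_i1 = 66.15 cm.
The intermediate image is 66.15 cm to the right of lens 1, which lies 17.55 cm to the right of lens 2 — a virtual object — so d_o2 = −17.55 cm.
Lens 2 is diverging, so f₂ = −27.3 cm.
Lens 2: 1/d_i2 = 1/f₂ − 1/d_o2 = 1/(-27.3) − 1/(-17.55) = 0.02035, so d_i2 = 49.1 cm.
The final image is real, 49.1 cm to the right of lens 2 (overall magnification ≈ -2.1).

49.1 cm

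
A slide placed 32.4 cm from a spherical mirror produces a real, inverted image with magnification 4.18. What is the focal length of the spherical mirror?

m = −d_i/d_o ⇒ d_i = −m·d_o = −(-4.18)·(32.4) = 135.4 cm.
1/f = 1/d_o + 1/d_i = 1/(32.4) + 1/(135.4) = 0.03825, so f = 26.1 cm.
Since f is positive, the spherical mirror is concave.

f = 26.1 cm (concave)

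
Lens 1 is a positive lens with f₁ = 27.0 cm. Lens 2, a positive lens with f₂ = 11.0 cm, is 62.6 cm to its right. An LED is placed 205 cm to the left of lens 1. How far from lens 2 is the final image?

16.9 cm

Lens 1: 1/d_i1 = 1/f₁ − 1/d_o1 = 1/(27.0) − 1/(205) = 0.03216, so d_i1 = 31.10 cm.
The intermediate image is 31.10 cm to the right of lens 1, which is 62.6 − (31.10) = 31.50 cm to the left of lens 2, so d_o2 = +31.50 cm.
Lens 2: 1/d_i2 = 1/f₂ − 1/d_o2 = 1/(11.0) − 1/(31.50) = 0.05916, so d_i2 = 16.9 cm.
The final image is real, 16.9 cm to the right of lens 2 (overall magnification ≈ 0.081).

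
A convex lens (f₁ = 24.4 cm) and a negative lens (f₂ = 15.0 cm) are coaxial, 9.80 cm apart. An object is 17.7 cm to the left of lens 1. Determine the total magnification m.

Lens 1: 1/d_i1 = 1/(24.4) − 1/(17.7) = -0.01551, so d_i1 = -64.46 cm; m₁ = −d_i1/d_o1 = +3.642.
d_o2 = 9.80 − (-64.46) = 74.26 cm.
f₂ = −15.0 cm (diverging).
Lens 2: 1/d_i2 = 1/(-15.0) − 1/(74.26) = -0.08013, so d_i2 = -12.48 cm; m₂ = −d_i2/d_o2 = +0.1680.
m = m₁·m₂ = (+3.642)(+0.1680) = +0.612.

m = +0.612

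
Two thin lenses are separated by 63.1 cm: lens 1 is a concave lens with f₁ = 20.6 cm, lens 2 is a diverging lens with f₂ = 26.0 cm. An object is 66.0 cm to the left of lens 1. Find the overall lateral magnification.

m = +0.0590

f₁ = −20.6 cm (diverging).
Lens 1: 1/d_i1 = 1/(-20.6) − 1/(66.0) = -0.06370, so d_i1 = -15.70 cm; m₁ = −d_i1/d_o1 = +0.2379.
d_o2 = 63.1 − (-15.70) = 78.80 cm.
f₂ = −26.0 cm (diverging).
Lens 2: 1/d_i2 = 1/(-26.0) − 1/(78.80) = -0.05115, so d_i2 = -19.55 cm; m₂ = −d_i2/d_o2 = +0.2481.
m = m₁·m₂ = (+0.2379)(+0.2481) = +0.0590.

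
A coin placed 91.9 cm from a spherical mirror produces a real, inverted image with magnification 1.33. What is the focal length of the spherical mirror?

m = −d_i/d_o ⇒ d_i = −m·d_o = −(-1.33)·(91.9) = 122.2 cm.
1/f = 1/d_o + 1/d_i = 1/(91.9) + 1/(122.2) = 0.01906, so f = 52.5 cm.
Since f is positive, the spherical mirror is concave.

f = 52.5 cm (concave)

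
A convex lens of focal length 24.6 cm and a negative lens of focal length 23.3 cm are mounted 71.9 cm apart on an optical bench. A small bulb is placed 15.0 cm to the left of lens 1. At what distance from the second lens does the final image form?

Lens 1: 1/d_i1 = 1/f₁ − 1/d_o1 = 1/(24.6) − 1/(15.0) = -0.02602, so d_i1 = -38.44 cm.
The intermediate image is 38.44 cm to the left of lens 1 (virtual), which is 71.9 − (-38.44) = 110.3 cm to the left of lens 2, so d_o2 = +110.3 cm.
Lens 2 is diverging, so f₂ = −23.3 cm.
Lens 2: 1/d_i2 = 1/f₂ − 1/d_o2 = 1/(-23.3) − 1/(110.3) = -0.05198, so d_i2 = -19.2 cm.
The final image is virtual, 19.2 cm to the left of lens 2 (overall magnification ≈ 0.45).

19.2 cm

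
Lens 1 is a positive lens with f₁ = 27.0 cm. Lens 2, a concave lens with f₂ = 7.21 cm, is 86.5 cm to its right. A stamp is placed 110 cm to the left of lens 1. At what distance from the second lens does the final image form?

Lens 1: 1/d_i1 = 1/f₁ − 1/d_o1 = 1/(27.0) − 1/(110) = 0.02795, so d_i1 = 35.78 cm.
The intermediate image is 35.78 cm to the right of lens 1, which is 86.5 − (35.78) = 50.72 cm to the left of lens 2, so d_o2 = +50.72 cm.
Lens 2 is diverging, so f₂ = −7.21 cm.
Lens 2: 1/d_i2 = 1/f₂ − 1/d_o2 = 1/(-7.21) − 1/(50.72) = -0.1584, so d_i2 = -6.31 cm.
The final image is virtual, 6.31 cm to the left of lens 2 (overall magnification ≈ -0.040).

6.31 cm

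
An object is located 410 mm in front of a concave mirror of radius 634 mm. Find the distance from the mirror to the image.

1400 mm

f = R/2 = 634/2 = 317.0 mm.
Mirror equation: 1/q = 1/f − 1/p = 1/(317.0) − 1/(410) = 0.003155 − 0.002439 = 0.0007155, so q = 1400 mm.
The image is real, inverted and enlarged, in front of the mirror.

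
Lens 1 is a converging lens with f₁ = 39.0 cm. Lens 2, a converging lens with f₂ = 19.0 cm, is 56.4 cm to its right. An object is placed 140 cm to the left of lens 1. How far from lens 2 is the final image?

Lens 1: 1/d_i1 = 1/f₁ − 1/d_o1 = 1/(39.0) − 1/(140) = 0.01850, so d_i1 = 54.06 cm.
The intermediate image is 54.06 cm to the right of lens 1, which is 56.4 − (54.06) = 2.340 cm to the left of lens 2, so d_o2 = +2.340 cm.
Lens 2: 1/d_i2 = 1/f₂ − 1/d_o2 = 1/(19.0) − 1/(2.340) = -0.3747, so d_i2 = -2.67 cm.
The final image is virtual, 2.67 cm to the left of lens 2 (overall magnification ≈ -0.44).

2.67 cm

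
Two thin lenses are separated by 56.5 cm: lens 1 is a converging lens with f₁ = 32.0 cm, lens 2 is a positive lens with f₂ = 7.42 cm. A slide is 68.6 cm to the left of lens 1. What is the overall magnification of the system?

m = -0.595

Lens 1: 1/d_i1 = 1/(32.0) − 1/(68.6) = 0.01667, so d_i1 = 59.98 cm; m₁ = −d_i1/d_o1 = -0.8743.
d_o2 = 56.5 − (59.98) = -3.480 cm (virtual object).
Lens 2: 1/d_i2 = 1/(7.42) − 1/(-3.480) = 0.4221, so d_i2 = 2.369 cm; m₂ = −d_i2/d_o2 = +0.6807.
m = m₁·m₂ = (-0.8743)(+0.6807) = -0.595.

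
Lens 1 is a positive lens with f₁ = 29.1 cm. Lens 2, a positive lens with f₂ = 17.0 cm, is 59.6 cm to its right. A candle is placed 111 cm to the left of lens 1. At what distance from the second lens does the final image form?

Lens 1: 1/d_i1 = 1/f₁ − 1/d_o1 = 1/(29.1) − 1/(111) = 0.02536, so d_i1 = 39.44 cm.
The intermediate image is 39.44 cm to the right of lens 1, which is 59.6 − (39.44) = 20.16 cm to the left of lens 2, so d_o2 = +20.16 cm.
Lens 2: 1/d_i2 = 1/f₂ − 1/d_o2 = 1/(17.0) − 1/(20.16) = 0.009220, so d_i2 = 108 cm.
The final image is real, 108 cm to the right of lens 2 (overall magnification ≈ 1.9).

108 cm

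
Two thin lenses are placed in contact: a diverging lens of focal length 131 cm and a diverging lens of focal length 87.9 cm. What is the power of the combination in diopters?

P = -1.90 D

P₁ = 1/f₁ = 1/(-1.31 m) = -0.7634 D; P₂ = 1/f₂ = 1/(-0.879 m) = -1.138 D.
For thin lenses in contact, P = P₁ + P₂ = (-0.7634) + (-1.138) = -1.90 D.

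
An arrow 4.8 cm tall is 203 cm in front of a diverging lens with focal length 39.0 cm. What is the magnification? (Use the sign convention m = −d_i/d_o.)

m = +0.161

For a diverging lens, f = -39.0 cm.
1/d_i = 1/f − 1/d_o = 1/(-39.00) − 1/(203) = -0.03057, so d_i = -32.71 cm.
m = −d_i/d_o = −(-32.71)/(203) = +0.161.
The image is virtual, upright and reduced, on the same side as the object.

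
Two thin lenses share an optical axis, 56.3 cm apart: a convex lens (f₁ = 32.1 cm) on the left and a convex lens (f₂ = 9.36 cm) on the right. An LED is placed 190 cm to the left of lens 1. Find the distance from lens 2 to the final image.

19.9 cm

Lens 1: 1/d_i1 = 1/f₁ − 1/d_o1 = 1/(32.1) − 1/(190) = 0.02589, so d_i1 = 38.63 cm.
The intermediate image is 38.63 cm to the right of lens 1, which is 56.3 − (38.63) = 17.67 cm to the left of lens 2, so d_o2 = +17.67 cm.
Lens 2: 1/d_i2 = 1/f₂ − 1/d_o2 = 1/(9.36) − 1/(17.67) = 0.05024, so d_i2 = 19.9 cm.
The final image is real, 19.9 cm to the right of lens 2 (overall magnification ≈ 0.23).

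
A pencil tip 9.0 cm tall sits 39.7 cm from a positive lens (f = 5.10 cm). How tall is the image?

1/d_i = 1/f − 1/d_o = 1/(5.100) − 1/(39.7) = 0.1709, so d_i = 5.852 cm.
m = −d_i/d_o = -0.1474.
|h_i| = |m|·h_o = 0.1474 × 9.0 = 1.33 cm. The image is real, inverted and reduced, on the far side of the lens.

1.33 cm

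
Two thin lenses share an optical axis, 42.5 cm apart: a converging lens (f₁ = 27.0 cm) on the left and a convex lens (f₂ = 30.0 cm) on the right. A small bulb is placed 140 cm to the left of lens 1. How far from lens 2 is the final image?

13.0 cm

Lens 1: 1/d_i1 = 1/f₁ − 1/d_o1 = 1/(27.0) − 1/(140) = 0.02989, so d_i1 = 33.45 cm.
The intermediate image is 33.45 cm to the right of lens 1, which is 42.5 − (33.45) = 9.050 cm to the left of lens 2, so d_o2 = +9.050 cm.
Lens 2: 1/d_i2 = 1/f₂ − 1/d_o2 = 1/(30.0) − 1/(9.050) = -0.07716, so d_i2 = -13.0 cm.
The final image is virtual, 13.0 cm to the left of lens 2 (overall magnification ≈ -0.34).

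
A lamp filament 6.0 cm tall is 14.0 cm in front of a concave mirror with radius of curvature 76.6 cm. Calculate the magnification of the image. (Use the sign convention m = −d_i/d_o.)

f = R/2 = 76.6/2 = 38.30 cm.
1/d_i = 1/f − 1/d_o = 1/(38.30) − 1/(14.0) = -0.04532, so d_i = -22.07 cm.
m = −d_i/d_o = −(-22.07)/(14.0) = +1.58.
The image is virtual, upright and enlarged, behind the mirror.

m = +1.58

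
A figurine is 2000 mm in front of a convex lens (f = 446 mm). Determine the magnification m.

m = -0.287

1/d_i = 1/f − 1/d_o = 1/(446.0) − 1/(2000) = 0.001742, so d_i = 574.0 mm.
m = −d_i/d_o = −(574.0)/(2000) = -0.287.
The image is real, inverted and reduced, on the far side of the lens.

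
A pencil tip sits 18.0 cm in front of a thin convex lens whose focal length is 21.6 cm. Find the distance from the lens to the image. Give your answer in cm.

Lens equation: 1/d_i = 1/f − 1/d_o = 1/(21.60) − 1/(18.0) = 0.04630 − 0.05556 = -0.009259, so d_i = -108 cm.
The image is virtual, upright and enlarged, on the same side as the object.

108 cm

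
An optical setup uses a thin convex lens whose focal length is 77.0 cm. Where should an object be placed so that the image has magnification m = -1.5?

m = −d_i/d_o ⇒ d_i = −m·d_o.
1/f = 1/d_o + 1/d_i = 1/d_o − 1/(m·d_o) = (1 − 1/m)/d_o, so d_o = f(1 − 1/m) = (77.00)(1 − 1/(-1.5)) = 128 cm.

128 cm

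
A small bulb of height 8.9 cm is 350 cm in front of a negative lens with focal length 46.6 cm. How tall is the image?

For a negative lens, f = -46.6 cm.
1/d_i = 1/f − 1/d_o = 1/(-46.60) − 1/(350) = -0.02432, so d_i = -41.12 cm.
m = −d_i/d_o = +0.1175.
|h_i| = |m|·h_o = 0.1175 × 8.9 = 1.05 cm. The image is virtual, upright and reduced, on the same side as the object.

1.05 cm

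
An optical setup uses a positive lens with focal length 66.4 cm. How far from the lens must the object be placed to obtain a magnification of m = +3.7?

48.5 cm

m = −d_i/d_o ⇒ d_i = −m·d_o.
1/f = 1/d_o + 1/d_i = 1/d_o − 1/(m·d_o) = (1 − 1/m)/d_o, so d_o = f(1 − 1/m) = (66.40)(1 − 1/(+3.7)) = 48.5 cm.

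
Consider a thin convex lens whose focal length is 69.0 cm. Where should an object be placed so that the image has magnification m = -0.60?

184 cm

m = −d_i/d_o ⇒ d_i = −m·d_o.
1/f = 1/d_o + 1/d_i = 1/d_o − 1/(m·d_o) = (1 − 1/m)/d_o, so d_o = f(1 − 1/m) = (69.00)(1 − 1/(-0.60)) = 184 cm.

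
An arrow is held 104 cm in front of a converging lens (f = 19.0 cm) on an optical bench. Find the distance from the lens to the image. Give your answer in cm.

23.2 cm

Lens equation: 1/q = 1/f − 1/p = 1/(19.00) − 1/(104) = 0.05263 − 0.009615 = 0.04302, so q = 23.2 cm.
The image is real, inverted and reduced, on the far side of the lens.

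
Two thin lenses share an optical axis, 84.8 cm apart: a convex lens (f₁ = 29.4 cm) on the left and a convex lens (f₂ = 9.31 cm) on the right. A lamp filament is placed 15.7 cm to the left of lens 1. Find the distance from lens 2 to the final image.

Lens 1: 1/d_i1 = 1/f₁ − 1/d_o1 = 1/(29.4) − 1/(15.7) = -0.02968, so d_i1 = -33.69 cm.
The intermediate image is 33.69 cm to the left of lens 1 (virtual), which is 84.8 − (-33.69) = 118.5 cm to the left of lens 2, so d_o2 = +118.5 cm.
Lens 2: 1/d_i2 = 1/f₂ − 1/d_o2 = 1/(9.31) − 1/(118.5) = 0.09897, so d_i2 = 10.1 cm.
The final image is real, 10.1 cm to the right of lens 2 (overall magnification ≈ -0.18).

10.1 cm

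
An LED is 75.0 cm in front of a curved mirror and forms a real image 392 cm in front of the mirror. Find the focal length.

Real image ⇒ d_i = +392 cm.
1/f = 1/d_o + 1/d_i = 1/(75.0) + 1/(392) = 0.01588, so f = 63.0 cm.
Since f is positive, the curved mirror is concave.

f = 63.0 cm (concave)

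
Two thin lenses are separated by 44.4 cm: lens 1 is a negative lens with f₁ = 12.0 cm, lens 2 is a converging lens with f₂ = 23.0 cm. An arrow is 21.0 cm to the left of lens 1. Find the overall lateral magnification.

m = -0.288

f₁ = −12.0 cm (diverging).
Lens 1: 1/d_i1 = 1/(-12.0) − 1/(21.0) = -0.1310, so d_i1 = -7.636 cm; m₁ = −d_i1/d_o1 = +0.3636.
d_o2 = 44.4 − (-7.636) = 52.04 cm.
Lens 2: 1/d_i2 = 1/(23.0) − 1/(52.04) = 0.02426, so d_i2 = 41.22 cm; m₂ = −d_i2/d_o2 = -0.7920.
m = m₁·m₂ = (+0.3636)(-0.7920) = -0.288.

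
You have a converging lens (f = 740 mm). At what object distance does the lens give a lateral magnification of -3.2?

971 mm

m = −d_i/d_o ⇒ d_i = −m·d_o.
1/f = 1/d_o + 1/d_i = 1/d_o − 1/(m·d_o) = (1 − 1/m)/d_o, so d_o = f(1 − 1/m) = (740.0)(1 − 1/(-3.2)) = 971 mm.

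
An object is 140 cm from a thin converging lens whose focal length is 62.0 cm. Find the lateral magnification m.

m = -0.795

1/d_i = 1/f − 1/d_o = 1/(62.00) − 1/(140) = 0.008986, so d_i = 111.3 cm.
m = −d_i/d_o = −(111.3)/(140) = -0.795.
The image is real, inverted and reduced, on the far side of the lens.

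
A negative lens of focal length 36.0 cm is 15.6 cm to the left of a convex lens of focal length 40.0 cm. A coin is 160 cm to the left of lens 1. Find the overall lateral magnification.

f₁ = −36.0 cm (diverging).
Lens 1: 1/d_i1 = 1/(-36.0) − 1/(160) = -0.03403, so d_i1 = -29.39 cm; m₁ = −d_i1/d_o1 = +0.1837.
d_o2 = 15.6 − (-29.39) = 44.99 cm.
Lens 2: 1/d_i2 = 1/(40.0) − 1/(44.99) = 0.002773, so d_i2 = 360.6 cm; m₂ = −d_i2/d_o2 = -8.016.
m = m₁·m₂ = (+0.1837)(-8.016) = -1.47.

m = -1.47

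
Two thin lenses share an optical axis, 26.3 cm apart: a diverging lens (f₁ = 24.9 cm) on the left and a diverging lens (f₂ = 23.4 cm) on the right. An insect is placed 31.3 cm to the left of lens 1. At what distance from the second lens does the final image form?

Lens 1 is diverging, so f₁ = −24.9 cm.
Lens 1: 1/d_i1 = 1/f₁ − 1/d_o1 = 1/(-24.9) − 1/(31.3) = -0.07211, so d_i1 = -13.87 cm.
The intermediate image is 13.87 cm to the left of lens 1 (virtual), which is 26.3 − (-13.87) = 40.17 cm to the left of lens 2, so d_o2 = +40.17 cm.
Lens 2 is diverging, so f₂ = −23.4 cm.
Lens 2: 1/d_i2 = 1/f₂ − 1/d_o2 = 1/(-23.4) − 1/(40.17) = -0.06763, so d_i2 = -14.8 cm.
The final image is virtual, 14.8 cm to the left of lens 2 (overall magnification ≈ 0.16).

14.8 cm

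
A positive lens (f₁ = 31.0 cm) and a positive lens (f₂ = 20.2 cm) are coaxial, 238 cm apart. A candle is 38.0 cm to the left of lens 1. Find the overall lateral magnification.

m = +1.81

Lens 1: 1/d_i1 = 1/(31.0) − 1/(38.0) = 0.005942, so d_i1 = 168.3 cm; m₁ = −d_i1/d_o1 = -4.429.
d_o2 = 238 − (168.3) = 69.70 cm.
Lens 2: 1/d_i2 = 1/(20.2) − 1/(69.70) = 0.03516, so d_i2 = 28.44 cm; m₂ = −d_i2/d_o2 = -0.4081.
m = m₁·m₂ = (-4.429)(-0.4081) = +1.81.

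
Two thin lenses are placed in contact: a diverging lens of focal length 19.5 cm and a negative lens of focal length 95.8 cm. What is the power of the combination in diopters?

P = -6.17 D

P₁ = 1/f₁ = 1/(-0.195 m) = -5.128 D; P₂ = 1/f₂ = 1/(-0.958 m) = -1.044 D.
For thin lenses in contact, P = P₁ + P₂ = (-5.128) + (-1.044) = -6.17 D.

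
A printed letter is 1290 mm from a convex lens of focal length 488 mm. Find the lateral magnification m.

1/d_i = 1/f − 1/d_o = 1/(488.0) − 1/(1290) = 0.001274, so d_i = 784.9 mm.
m = −d_i/d_o = −(784.9)/(1290) = -0.608.
The image is real, inverted and reduced, on the far side of the lens.

m = -0.608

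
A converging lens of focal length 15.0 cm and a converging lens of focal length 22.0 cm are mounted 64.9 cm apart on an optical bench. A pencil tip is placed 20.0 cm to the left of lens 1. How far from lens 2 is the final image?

Lens 1: 1/d_i1 = 1/f₁ − 1/d_o1 = 1/(15.0) − 1/(20.0) = 0.01667, so d_i1 = 60.00 cm.
The intermediate image is 60.00 cm to the right of lens 1, which is 64.9 − (60.00) = 4.900 cm to the left of lens 2, so d_o2 = +4.900 cm.
Lens 2: 1/d_i2 = 1/f₂ − 1/d_o2 = 1/(22.0) − 1/(4.900) = -0.1586, so d_i2 = -6.30 cm.
The final image is virtual, 6.30 cm to the left of lens 2 (overall magnification ≈ -3.9).

6.30 cm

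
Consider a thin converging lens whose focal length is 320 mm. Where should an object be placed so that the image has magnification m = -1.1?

611 mm

m = −d_i/d_o ⇒ d_i = −m·d_o.
1/f = 1/d_o + 1/d_i = 1/d_o − 1/(m·d_o) = (1 − 1/m)/d_o, so d_o = f(1 − 1/m) = (320.0)(1 − 1/(-1.1)) = 611 mm.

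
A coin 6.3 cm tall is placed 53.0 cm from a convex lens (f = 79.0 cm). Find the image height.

1/d_i = 1/f − 1/d_o = 1/(79.00) − 1/(53.0) = -0.006210, so d_i = -161.0 cm.
m = −d_i/d_o = +3.038.
|h_i| = |m|·h_o = 3.038 × 6.3 = 19.1 cm. The image is virtual, upright and enlarged, on the same side as the object.

19.1 cm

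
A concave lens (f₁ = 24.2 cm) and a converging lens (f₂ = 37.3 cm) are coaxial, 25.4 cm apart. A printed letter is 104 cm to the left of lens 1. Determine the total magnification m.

m = -0.911

f₁ = −24.2 cm (diverging).
Lens 1: 1/d_i1 = 1/(-24.2) − 1/(104) = -0.05094, so d_i1 = -19.63 cm; m₁ = −d_i1/d_o1 = +0.1888.
d_o2 = 25.4 − (-19.63) = 45.03 cm.
Lens 2: 1/d_i2 = 1/(37.3) − 1/(45.03) = 0.004602, so d_i2 = 217.3 cm; m₂ = −d_i2/d_o2 = -4.825.
m = m₁·m₂ = (+0.1888)(-4.825) = -0.911.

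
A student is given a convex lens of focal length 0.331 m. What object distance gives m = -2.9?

0.445 m

m = −d_i/d_o ⇒ d_i = −m·d_o.
1/f = 1/d_o + 1/d_i = 1/d_o − 1/(m·d_o) = (1 − 1/m)/d_o, so d_o = f(1 − 1/m) = (0.3310)(1 − 1/(-2.9)) = 0.445 m.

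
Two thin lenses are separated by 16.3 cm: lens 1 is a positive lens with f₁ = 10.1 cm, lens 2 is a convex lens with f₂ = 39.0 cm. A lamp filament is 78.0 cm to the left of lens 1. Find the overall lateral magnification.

m = -0.169

Lens 1: 1/d_i1 = 1/(10.1) − 1/(78.0) = 0.08619, so d_i1 = 11.60 cm; m₁ = −d_i1/d_o1 = -0.1487.
d_o2 = 16.3 − (11.60) = 4.700 cm.
Lens 2: 1/d_i2 = 1/(39.0) − 1/(4.700) = -0.1871, so d_i2 = -5.344 cm; m₂ = −d_i2/d_o2 = +1.137.
m = m₁·m₂ = (-0.1487)(+1.137) = -0.169.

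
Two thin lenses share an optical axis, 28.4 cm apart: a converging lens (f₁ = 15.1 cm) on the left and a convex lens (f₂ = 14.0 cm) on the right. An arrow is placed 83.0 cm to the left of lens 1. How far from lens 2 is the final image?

34.3 cm

Lens 1: 1/d_i1 = 1/f₁ − 1/d_o1 = 1/(15.1) − 1/(83.0) = 0.05418, so d_i1 = 18.46 cm.
The intermediate image is 18.46 cm to the right of lens 1, which is 28.4 − (18.46) = 9.940 cm to the left of lens 2, so d_o2 = +9.940 cm.
Lens 2: 1/d_i2 = 1/f₂ − 1/d_o2 = 1/(14.0) − 1/(9.940) = -0.02918, so d_i2 = -34.3 cm.
The final image is virtual, 34.3 cm to the left of lens 2 (overall magnification ≈ -0.77).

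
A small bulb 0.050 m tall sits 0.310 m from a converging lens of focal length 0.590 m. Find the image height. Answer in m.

1/d_i = 1/f − 1/d_o = 1/(0.5900) − 1/(0.310) = -1.531, so d_i = -0.6532 m.
m = −d_i/d_o = +2.107.
|h_i| = |m|·h_o = 2.107 × 0.050 = 0.105 m. The image is virtual, upright and enlarged, on the same side as the object.

0.105 m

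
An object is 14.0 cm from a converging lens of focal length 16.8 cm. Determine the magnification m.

1/d_i = 1/f − 1/d_o = 1/(16.80) − 1/(14.0) = -0.01190, so d_i = -84.00 cm.
m = −d_i/d_o = −(-84.00)/(14.0) = +6.00.
The image is virtual, upright and enlarged, on the same side as the object.

m = +6.00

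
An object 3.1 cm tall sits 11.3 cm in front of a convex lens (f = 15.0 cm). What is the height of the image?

1/d_i = 1/f − 1/d_o = 1/(15.00) − 1/(11.3) = -0.02183, so d_i = -45.81 cm.
m = −d_i/d_o = +4.054.
|h_i| = |m|·h_o = 4.054 × 3.1 = 12.6 cm. The image is virtual, upright and enlarged, on the same side as the object.

12.6 cm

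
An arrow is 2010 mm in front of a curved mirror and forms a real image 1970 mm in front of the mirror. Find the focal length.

Real image ⇒ d_i = +1970 mm.
1/f = 1/d_o + 1/d_i = 1/(2010) + 1/(1970) = 0.001005, so f = 995 mm.
Since f is positive, the curved mirror is concave.

f = 995 mm (concave)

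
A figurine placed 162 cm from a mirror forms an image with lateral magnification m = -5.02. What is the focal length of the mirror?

m = −d_i/d_o ⇒ d_i = −m·d_o = −(-5.02)·(162) = 813.2 cm.
1/f = 1/d_o + 1/d_i = 1/(162) + 1/(813.2) = 0.007403, so f = 135 cm.
Since f is positive, the mirror is concave.

f = 135 cm (concave)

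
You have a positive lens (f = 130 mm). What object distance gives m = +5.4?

m = −d_i/d_o ⇒ d_i = −m·d_o.
1/f = 1/d_o + 1/d_i = 1/d_o − 1/(m·d_o) = (1 − 1/m)/d_o, so d_o = f(1 − 1/m) = (130.0)(1 − 1/(+5.4)) = 106 mm.

106 mm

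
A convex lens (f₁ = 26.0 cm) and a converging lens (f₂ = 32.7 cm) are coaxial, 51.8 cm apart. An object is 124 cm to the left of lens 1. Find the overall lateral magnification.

Lens 1: 1/d_i1 = 1/(26.0) − 1/(124) = 0.03040, so d_i1 = 32.90 cm; m₁ = −d_i1/d_o1 = -0.2653.
d_o2 = 51.8 − (32.90) = 18.90 cm.
Lens 2: 1/d_i2 = 1/(32.7) − 1/(18.90) = -0.02233, so d_i2 = -44.78 cm; m₂ = −d_i2/d_o2 = +2.370.
m = m₁·m₂ = (-0.2653)(+2.370) = -0.629.

m = -0.629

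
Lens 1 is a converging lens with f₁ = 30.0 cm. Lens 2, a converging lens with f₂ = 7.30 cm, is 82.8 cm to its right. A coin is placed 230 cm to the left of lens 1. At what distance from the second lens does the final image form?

Lens 1: 1/d_i1 = 1/f₁ − 1/d_o1 = 1/(30.0) − 1/(230) = 0.02899, so d_i1 = 34.50 cm.
The intermediate image is 34.50 cm to the right of lens 1, which is 82.8 − (34.50) = 48.30 cm to the left of lens 2, so d_o2 = +48.30 cm.
Lens 2: 1/d_i2 = 1/f₂ − 1/d_o2 = 1/(7.30) − 1/(48.30) = 0.1163, so d_i2 = 8.60 cm.
The final image is real, 8.60 cm to the right of lens 2 (overall magnification ≈ 0.027).

8.60 cm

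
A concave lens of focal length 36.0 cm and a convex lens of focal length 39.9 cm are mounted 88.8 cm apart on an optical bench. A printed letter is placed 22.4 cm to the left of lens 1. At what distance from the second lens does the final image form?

65.3 cm

Lens 1 is diverging, so f₁ = −36.0 cm.
Lens 1: 1/d_i1 = 1/f₁ − 1/d_o1 = 1/(-36.0) − 1/(22.4) = -0.07242, so d_i1 = -13.81 cm.
The intermediate image is 13.81 cm to the left of lens 1 (virtual), which is 88.8 − (-13.81) = 102.6 cm to the left of lens 2, so d_o2 = +102.6 cm.
Lens 2: 1/d_i2 = 1/f₂ − 1/d_o2 = 1/(39.9) − 1/(102.6) = 0.01532, so d_i2 = 65.3 cm.
The final image is real, 65.3 cm to the right of lens 2 (overall magnification ≈ -0.39).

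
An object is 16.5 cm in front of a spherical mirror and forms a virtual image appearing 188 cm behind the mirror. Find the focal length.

Virtual image ⇒ d_i = −188 cm.
1/f = 1/d_o + 1/d_i = 1/(16.5) + 1/(-188) = 0.05529, so f = 18.1 cm.
Since f is positive, the spherical mirror is concave.

f = 18.1 cm (concave)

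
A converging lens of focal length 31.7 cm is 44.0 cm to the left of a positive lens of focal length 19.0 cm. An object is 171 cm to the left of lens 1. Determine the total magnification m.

m = -0.311

Lens 1: 1/d_i1 = 1/(31.7) − 1/(171) = 0.02570, so d_i1 = 38.91 cm; m₁ = −d_i1/d_o1 = -0.2275.
d_o2 = 44.0 − (38.91) = 5.090 cm.
Lens 2: 1/d_i2 = 1/(19.0) − 1/(5.090) = -0.1438, so d_i2 = -6.953 cm; m₂ = −d_i2/d_o2 = +1.366.
m = m₁·m₂ = (-0.2275)(+1.366) = -0.311.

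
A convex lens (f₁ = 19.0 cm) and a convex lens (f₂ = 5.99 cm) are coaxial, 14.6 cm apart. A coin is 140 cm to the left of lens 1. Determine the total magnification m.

m = -0.0703

Lens 1: 1/d_i1 = 1/(19.0) − 1/(140) = 0.04549, so d_i1 = 21.98 cm; m₁ = −d_i1/d_o1 = -0.1570.
d_o2 = 14.6 − (21.98) = -7.380 cm (virtual object).
Lens 2: 1/d_i2 = 1/(5.99) − 1/(-7.380) = 0.3024, so d_i2 = 3.306 cm; m₂ = −d_i2/d_o2 = +0.4480.
m = m₁·m₂ = (-0.1570)(+0.4480) = -0.0703.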